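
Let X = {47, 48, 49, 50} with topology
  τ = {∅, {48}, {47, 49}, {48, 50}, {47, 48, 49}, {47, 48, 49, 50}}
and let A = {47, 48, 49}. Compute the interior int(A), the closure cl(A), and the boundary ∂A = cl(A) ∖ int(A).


int(A) = {47, 48, 49}, cl(A) = {47, 48, 49, 50}, ∂A = {50}.

Closed sets in (X, τ) are complements of opens:
  closed(X, τ) = {∅, {50}, {47, 49}, {48, 50}, {47, 49, 50}, {47, 48, 49, 50}}.
int(A) = ⋃ {U ∈ τ : U ⊆ A}. Opens contained in A: ∅, {48}, {47, 49}, {47, 48, 49}.
Taking the union of these: int(A) = {47, 48, 49}.
cl(A) = ⋂ {C closed : A ⊆ C}. Closed sets containing A: {47, 48, 49, 50}.
Intersecting these: cl(A) = {47, 48, 49, 50}.
∂A = cl(A) ∖ int(A) = {47, 48, 49, 50} ∖ {47, 48, 49} = {50}.


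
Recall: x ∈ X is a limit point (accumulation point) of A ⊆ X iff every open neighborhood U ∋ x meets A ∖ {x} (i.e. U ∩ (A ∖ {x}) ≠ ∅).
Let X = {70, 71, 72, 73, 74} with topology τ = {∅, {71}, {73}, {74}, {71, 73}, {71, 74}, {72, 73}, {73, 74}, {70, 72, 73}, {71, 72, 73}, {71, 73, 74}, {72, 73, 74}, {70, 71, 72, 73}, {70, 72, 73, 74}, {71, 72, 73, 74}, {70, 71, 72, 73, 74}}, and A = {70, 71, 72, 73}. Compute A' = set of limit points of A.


A' = {70, 72}

For each x ∈ X, list the open sets U ∈ τ with x ∈ U, then check whether U ∩ (A ∖ {x}) ≠ ∅ for every such U.
  x = 70: opens ∋ x are {70, 72, 73}, {70, 71, 72, 73}, {70, 72, 73, 74}, {70, 71, 72, 73, 74}; each meets A ∖ {70}, so x IS a limit point.
  x = 71: open {71} ∋ x has {71} ∩ (A ∖ {71}) = ∅, so x is NOT a limit point.
  x = 72: opens ∋ x are {72, 73}, {70, 72, 73}, {71, 72, 73}, {72, 73, 74}, {70, 71, 72, 73}, {70, 72, 73, 74}, {71, 72, 73, 74}, {70, 71, 72, 73, 74}; each meets A ∖ {72}, so x IS a limit point.
  x = 73: open {73} ∋ x has {73} ∩ (A ∖ {73}) = ∅, so x is NOT a limit point.
  x = 74: open {74} ∋ x has {74} ∩ (A ∖ {74}) = ∅, so x is NOT a limit point.
Collecting: A' = {70, 72}.


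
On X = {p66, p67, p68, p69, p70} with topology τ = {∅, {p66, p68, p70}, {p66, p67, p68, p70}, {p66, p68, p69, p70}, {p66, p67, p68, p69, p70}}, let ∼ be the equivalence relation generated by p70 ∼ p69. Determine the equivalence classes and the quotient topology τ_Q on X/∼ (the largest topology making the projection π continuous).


X/∼ = {[p66], [p67], [p68], [p69=p70]}; |τ_Q| = 3.

Equivalence classes: [p66], [p67], [p68], [p69=p70].
Quotient map π: X → X/∼ sends p66 ↦ [p66], p67 ↦ [p67], p68 ↦ [p68], p69 ↦ [p69=p70], p70 ↦ [p69=p70].
For each subset V ⊆ X/∼, compute π^{-1}(V) ⊆ X and check whether π^{-1}(V) ∈ τ. V is open in τ_Q iff π^{-1}(V) ∈ τ.
  V = {}: π^{-1}(V) = ∅ ∈ τ ✓.
  V = {[p66]}: π^{-1}(V) = {p66} ∉ τ ✗.
  V = {[p67]}: π^{-1}(V) = {p67} ∉ τ ✗.
  V = {[p66], [p67]}: π^{-1}(V) = {p66, p67} ∉ τ ✗.
  V = {[p68]}: π^{-1}(V) = {p68} ∉ τ ✗.
  V = {[p66], [p68]}: π^{-1}(V) = {p66, p68} ∉ τ ✗.
  V = {[p67], [p68]}: π^{-1}(V) = {p67, p68} ∉ τ ✗.
  V = {[p66], [p67], [p68]}: π^{-1}(V) = {p66, p67, p68} ∉ τ ✗.
  V = {[p69=p70]}: π^{-1}(V) = {p69, p70} ∉ τ ✗.
  V = {[p66], [p69=p70]}: π^{-1}(V) = {p66, p69, p70} ∉ τ ✗.
  V = {[p67], [p69=p70]}: π^{-1}(V) = {p67, p69, p70} ∉ τ ✗.
  V = {[p66], [p67], [p69=p70]}: π^{-1}(V) = {p66, p67, p69, p70} ∉ τ ✗.
  V = {[p68], [p69=p70]}: π^{-1}(V) = {p68, p69, p70} ∉ τ ✗.
  V = {[p66], [p68], [p69=p70]}: π^{-1}(V) = {p66, p68, p69, p70} ∈ τ ✓.
  V = {[p67], [p68], [p69=p70]}: π^{-1}(V) = {p67, p68, p69, p70} ∉ τ ✗.
  V = {[p66], [p67], [p68], [p69=p70]}: π^{-1}(V) = {p66, p67, p68, p69, p70} ∈ τ ✓.
Open sets in the quotient: τ_Q = {{}, {[p66], [p68], [p69=p70]}, {[p66], [p67], [p68], [p69=p70]}} (3 elements).


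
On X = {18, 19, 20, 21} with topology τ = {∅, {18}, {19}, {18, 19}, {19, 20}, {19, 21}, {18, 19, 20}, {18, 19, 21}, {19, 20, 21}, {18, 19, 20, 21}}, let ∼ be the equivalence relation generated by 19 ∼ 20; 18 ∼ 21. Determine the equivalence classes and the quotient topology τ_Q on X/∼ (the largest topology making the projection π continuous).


X/∼ = {[18=21], [19=20]}; |τ_Q| = 3.

Equivalence classes: [18=21], [19=20].
Quotient map π: X → X/∼ sends 18 ↦ [18=21], 19 ↦ [19=20], 20 ↦ [19=20], 21 ↦ [18=21].
For each subset V ⊆ X/∼, compute π^{-1}(V) ⊆ X and check whether π^{-1}(V) ∈ τ. V is open in τ_Q iff π^{-1}(V) ∈ τ.
  V = {}: π^{-1}(V) = ∅ ∈ τ ✓.
  V = {[18=21]}: π^{-1}(V) = {18, 21} ∉ τ ✗.
  V = {[19=20]}: π^{-1}(V) = {19, 20} ∈ τ ✓.
  V = {[18=21], [19=20]}: π^{-1}(V) = {18, 19, 20, 21} ∈ τ ✓.
Open sets in the quotient: τ_Q = {{}, {[19=20]}, {[18=21], [19=20]}} (3 elements).


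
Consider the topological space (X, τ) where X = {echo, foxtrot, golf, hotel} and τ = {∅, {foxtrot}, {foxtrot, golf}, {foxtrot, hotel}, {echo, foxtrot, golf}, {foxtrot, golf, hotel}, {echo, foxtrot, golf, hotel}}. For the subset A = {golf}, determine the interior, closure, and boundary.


int(A) = ∅, cl(A) = {echo, golf}, ∂A = {echo, golf}.

Closed sets in (X, τ) are complements of opens:
  closed(X, τ) = {∅, {echo}, {hotel}, {echo, golf}, {echo, hotel}, {echo, golf, hotel}, {echo, foxtrot, golf, hotel}}.
int(A) = ⋃ {U ∈ τ : U ⊆ A}. Opens contained in A: ∅.
Taking the union of these: int(A) = ∅.
cl(A) = ⋂ {C closed : A ⊆ C}. Closed sets containing A: {echo, golf}, {echo, golf, hotel}, {echo, foxtrot, golf, hotel}.
Intersecting these: cl(A) = {echo, golf}.
∂A = cl(A) ∖ int(A) = {echo, golf} ∖ ∅ = {echo, golf}.


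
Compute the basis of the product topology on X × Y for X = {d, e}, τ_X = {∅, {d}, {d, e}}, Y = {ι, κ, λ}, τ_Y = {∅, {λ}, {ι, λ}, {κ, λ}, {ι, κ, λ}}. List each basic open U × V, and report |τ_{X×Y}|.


Basis B = {∅ × ∅, {d} × {λ}, {d} × {ι, λ}, {d} × {κ, λ}, {d, e} × {λ}, {d} × {ι, κ, λ}, {d, e} × {ι, λ}, {d, e} × {κ, λ}, {d, e} × {ι, κ, λ}}; |τ_{X×Y}| = 14.

Enumerate products U × V with U ∈ τ_X, V ∈ τ_Y (deduplicated):
  ∅ × ∅ = {} (∅)
  {d} × {λ} = {(d,λ)}
  {d} × {ι, λ} = {(d,ι), (d,λ)}
  {d} × {κ, λ} = {(d,κ), (d,λ)}
  {d, e} × {λ} = {(d,λ), (e,λ)}
  {d} × {ι, κ, λ} = {(d,ι), (d,κ), (d,λ)}
  {d, e} × {ι, λ} = {(d,ι), (d,λ), (e,ι), (e,λ)}
  {d, e} × {κ, λ} = {(d,κ), (d,λ), (e,κ), (e,λ)}
  {d, e} × {ι, κ, λ} = {(d,ι), (d,κ), (d,λ), (e,ι), (e,κ), (e,λ)}
These 9 distinct sets form the basis B.
Close under arbitrary unions to get τ_{X×Y}; counting gives |τ_{X×Y}| = 14.


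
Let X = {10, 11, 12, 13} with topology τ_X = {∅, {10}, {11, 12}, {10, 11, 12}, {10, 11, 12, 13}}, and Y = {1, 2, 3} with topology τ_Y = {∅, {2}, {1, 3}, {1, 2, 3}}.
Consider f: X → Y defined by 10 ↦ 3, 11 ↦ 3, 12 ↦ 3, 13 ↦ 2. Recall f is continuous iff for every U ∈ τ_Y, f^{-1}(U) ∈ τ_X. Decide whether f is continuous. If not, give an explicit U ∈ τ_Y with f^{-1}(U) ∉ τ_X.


f is NOT continuous.

Compute f^{-1}(U) for each U ∈ τ_Y:
  U = ∅: f^{-1}(U) = ∅ ∈ τ_X ✓.
  U = {2}: f^{-1}(U) = {13} ∉ τ_X ✗.
  U = {1, 3}: f^{-1}(U) = {10, 11, 12} ∈ τ_X ✓.
  U = {1, 2, 3}: f^{-1}(U) = {10, 11, 12, 13} ∈ τ_X ✓.
Found U = {2} with f^{-1}(U) = {13} not in τ_X. Therefore f is NOT continuous.


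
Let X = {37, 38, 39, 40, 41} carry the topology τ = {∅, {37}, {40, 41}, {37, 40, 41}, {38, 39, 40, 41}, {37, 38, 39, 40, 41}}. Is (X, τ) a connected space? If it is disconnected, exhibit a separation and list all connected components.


(X, τ) is disconnected; components = [{37}, {38, 39, 40, 41}].

Find clopen sets (U ∈ τ with X ∖ U ∈ τ):
  U = ∅, X ∖ U = {37, 38, 39, 40, 41} — both open, so U is clopen.
  U = {37}, X ∖ U = {38, 39, 40, 41} — both open, so U is clopen.
  U = {38, 39, 40, 41}, X ∖ U = {37} — both open, so U is clopen.
  U = {37, 38, 39, 40, 41}, X ∖ U = ∅ — both open, so U is clopen.
Nontrivial clopen(s) exist: e.g. {38, 39, 40, 41}. So (X, τ) is disconnected.
Compute connected components by grouping points that agree on all clopens:
  component: {37}
  component: {38, 39, 40, 41}


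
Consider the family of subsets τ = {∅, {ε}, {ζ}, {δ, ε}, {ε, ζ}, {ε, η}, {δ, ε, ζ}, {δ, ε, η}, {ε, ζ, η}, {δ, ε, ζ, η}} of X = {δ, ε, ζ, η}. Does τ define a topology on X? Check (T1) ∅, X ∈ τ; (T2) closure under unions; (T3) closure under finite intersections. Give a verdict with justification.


τ IS a topology on X.

Axiom (T1): ∅ ∈ τ? Yes; X ∈ τ? Yes.
Axiom (T2/T3): check pairwise unions and intersections of members of τ.
All pairwise intersections and unions checked — each lies in τ. Therefore τ satisfies (T1), (T2), (T3): it IS a topology on X.


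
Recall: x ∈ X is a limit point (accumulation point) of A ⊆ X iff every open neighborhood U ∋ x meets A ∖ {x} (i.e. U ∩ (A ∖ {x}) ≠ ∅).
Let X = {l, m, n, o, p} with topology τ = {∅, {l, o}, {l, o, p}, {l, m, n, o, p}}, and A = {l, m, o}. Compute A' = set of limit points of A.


A' = {l, m, n, o, p}

For each x ∈ X, list the open sets U ∈ τ with x ∈ U, then check whether U ∩ (A ∖ {x}) ≠ ∅ for every such U.
  x = l: opens ∋ x are {l, o}, {l, o, p}, {l, m, n, o, p}; each meets A ∖ {l}, so x IS a limit point.
  x = m: opens ∋ x are {l, m, n, o, p}; each meets A ∖ {m}, so x IS a limit point.
  x = n: opens ∋ x are {l, m, n, o, p}; each meets A ∖ {n}, so x IS a limit point.
  x = o: opens ∋ x are {l, o}, {l, o, p}, {l, m, n, o, p}; each meets A ∖ {o}, so x IS a limit point.
  x = p: opens ∋ x are {l, o, p}, {l, m, n, o, p}; each meets A ∖ {p}, so x IS a limit point.
Collecting: A' = {l, m, n, o, p}.


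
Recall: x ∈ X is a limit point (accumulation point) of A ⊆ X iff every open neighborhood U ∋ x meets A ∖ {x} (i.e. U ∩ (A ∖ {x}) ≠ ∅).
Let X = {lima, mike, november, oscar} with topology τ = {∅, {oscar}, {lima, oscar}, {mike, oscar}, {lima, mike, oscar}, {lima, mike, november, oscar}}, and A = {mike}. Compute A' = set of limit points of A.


A' = {november}

For each x ∈ X, list the open sets U ∈ τ with x ∈ U, then check whether U ∩ (A ∖ {x}) ≠ ∅ for every such U.
  x = lima: open {lima, oscar} ∋ x has {lima, oscar} ∩ (A ∖ {lima}) = ∅, so x is NOT a limit point.
  x = mike: open {mike, oscar} ∋ x has {mike, oscar} ∩ (A ∖ {mike}) = ∅, so x is NOT a limit point.
  x = november: opens ∋ x are {lima, mike, november, oscar}; each meets A ∖ {november}, so x IS a limit point.
  x = oscar: open {oscar} ∋ x has {oscar} ∩ (A ∖ {oscar}) = ∅, so x is NOT a limit point.
Collecting: A' = {november}.


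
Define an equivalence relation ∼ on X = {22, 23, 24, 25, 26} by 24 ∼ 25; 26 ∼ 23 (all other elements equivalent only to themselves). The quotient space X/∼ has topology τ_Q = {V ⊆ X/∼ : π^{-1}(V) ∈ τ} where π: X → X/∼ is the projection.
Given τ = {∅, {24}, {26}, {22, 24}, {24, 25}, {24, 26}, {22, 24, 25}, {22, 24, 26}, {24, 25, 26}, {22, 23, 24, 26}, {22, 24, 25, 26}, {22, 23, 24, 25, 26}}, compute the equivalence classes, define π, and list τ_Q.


X/∼ = {[22], [23=26], [24=25]}; |τ_Q| = 4.

Equivalence classes: [22], [23=26], [24=25].
Quotient map π: X → X/∼ sends 22 ↦ [22], 23 ↦ [23=26], 24 ↦ [24=25], 25 ↦ [24=25], 26 ↦ [23=26].
For each subset V ⊆ X/∼, compute π^{-1}(V) ⊆ X and check whether π^{-1}(V) ∈ τ. V is open in τ_Q iff π^{-1}(V) ∈ τ.
  V = {}: π^{-1}(V) = ∅ ∈ τ ✓.
  V = {[22]}: π^{-1}(V) = {22} ∉ τ ✗.
  V = {[23=26]}: π^{-1}(V) = {23, 26} ∉ τ ✗.
  V = {[22], [23=26]}: π^{-1}(V) = {22, 23, 26} ∉ τ ✗.
  V = {[24=25]}: π^{-1}(V) = {24, 25} ∈ τ ✓.
  V = {[22], [24=25]}: π^{-1}(V) = {22, 24, 25} ∈ τ ✓.
  V = {[23=26], [24=25]}: π^{-1}(V) = {23, 24, 25, 26} ∉ τ ✗.
  V = {[22], [23=26], [24=25]}: π^{-1}(V) = {22, 23, 24, 25, 26} ∈ τ ✓.
Open sets in the quotient: τ_Q = {{}, {[24=25]}, {[22], [24=25]}, {[22], [23=26], [24=25]}} (4 elements).


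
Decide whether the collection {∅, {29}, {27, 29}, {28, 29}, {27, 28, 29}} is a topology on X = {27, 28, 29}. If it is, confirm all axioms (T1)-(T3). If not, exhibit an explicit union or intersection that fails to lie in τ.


τ IS a topology on X.

Axiom (T1): ∅ ∈ τ? Yes; X ∈ τ? Yes.
Axiom (T2/T3): check pairwise unions and intersections of members of τ.
All pairwise intersections and unions checked — each lies in τ. Therefore τ satisfies (T1), (T2), (T3): it IS a topology on X.


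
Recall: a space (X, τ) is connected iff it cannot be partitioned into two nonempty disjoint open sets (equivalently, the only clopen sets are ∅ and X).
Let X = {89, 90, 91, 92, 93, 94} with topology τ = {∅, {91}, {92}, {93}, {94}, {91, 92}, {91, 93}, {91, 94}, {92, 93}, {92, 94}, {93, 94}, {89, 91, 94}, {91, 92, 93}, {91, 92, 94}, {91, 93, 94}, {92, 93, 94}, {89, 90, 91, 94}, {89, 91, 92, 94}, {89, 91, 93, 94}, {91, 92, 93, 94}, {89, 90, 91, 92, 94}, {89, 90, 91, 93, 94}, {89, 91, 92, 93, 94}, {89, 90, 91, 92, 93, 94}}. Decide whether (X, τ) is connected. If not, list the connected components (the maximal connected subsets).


(X, τ) is disconnected; components = [{92}, {93}, {89, 90, 91, 94}].

Find clopen sets (U ∈ τ with X ∖ U ∈ τ):
  U = ∅, X ∖ U = {89, 90, 91, 92, 93, 94} — both open, so U is clopen.
  U = {92}, X ∖ U = {89, 90, 91, 93, 94} — both open, so U is clopen.
  U = {93}, X ∖ U = {89, 90, 91, 92, 94} — both open, so U is clopen.
  U = {92, 93}, X ∖ U = {89, 90, 91, 94} — both open, so U is clopen.
  U = {89, 90, 91, 94}, X ∖ U = {92, 93} — both open, so U is clopen.
  U = {89, 90, 91, 92, 94}, X ∖ U = {93} — both open, so U is clopen.
  U = {89, 90, 91, 93, 94}, X ∖ U = {92} — both open, so U is clopen.
  U = {89, 90, 91, 92, 93, 94}, X ∖ U = ∅ — both open, so U is clopen.
Nontrivial clopen(s) exist: e.g. {89, 90, 91, 94}. So (X, τ) is disconnected.
Compute connected components by grouping points that agree on all clopens:
  component: {92}
  component: {93}
  component: {89, 90, 91, 94}


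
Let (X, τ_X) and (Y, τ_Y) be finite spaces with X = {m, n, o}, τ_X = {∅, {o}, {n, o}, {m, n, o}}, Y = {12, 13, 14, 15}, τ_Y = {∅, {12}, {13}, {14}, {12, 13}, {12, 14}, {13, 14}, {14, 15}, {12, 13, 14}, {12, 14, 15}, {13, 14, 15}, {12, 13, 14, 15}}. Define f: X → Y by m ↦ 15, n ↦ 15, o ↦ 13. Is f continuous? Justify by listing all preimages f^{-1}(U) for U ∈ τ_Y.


f is NOT continuous.

Compute f^{-1}(U) for each U ∈ τ_Y:
  U = ∅: f^{-1}(U) = ∅ ∈ τ_X ✓.
  U = {12}: f^{-1}(U) = ∅ ∈ τ_X ✓.
  U = {13}: f^{-1}(U) = {o} ∈ τ_X ✓.
  U = {14}: f^{-1}(U) = ∅ ∈ τ_X ✓.
  U = {12, 13}: f^{-1}(U) = {o} ∈ τ_X ✓.
  U = {12, 14}: f^{-1}(U) = ∅ ∈ τ_X ✓.
  U = {13, 14}: f^{-1}(U) = {o} ∈ τ_X ✓.
  U = {14, 15}: f^{-1}(U) = {m, n} ∉ τ_X ✗.
  U = {12, 13, 14}: f^{-1}(U) = {o} ∈ τ_X ✓.
  U = {12, 14, 15}: f^{-1}(U) = {m, n} ∉ τ_X ✗.
  U = {13, 14, 15}: f^{-1}(U) = {m, n, o} ∈ τ_X ✓.
  U = {12, 13, 14, 15}: f^{-1}(U) = {m, n, o} ∈ τ_X ✓.
Found U = {14, 15} with f^{-1}(U) = {m, n} not in τ_X. Therefore f is NOT continuous.


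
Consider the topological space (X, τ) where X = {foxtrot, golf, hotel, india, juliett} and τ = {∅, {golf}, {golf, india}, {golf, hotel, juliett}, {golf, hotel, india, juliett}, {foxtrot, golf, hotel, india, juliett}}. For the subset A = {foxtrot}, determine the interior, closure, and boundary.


int(A) = ∅, cl(A) = {foxtrot}, ∂A = {foxtrot}.

Closed sets in (X, τ) are complements of opens:
  closed(X, τ) = {∅, {foxtrot}, {foxtrot, india}, {foxtrot, hotel, juliett}, {foxtrot, hotel, india, juliett}, {foxtrot, golf, hotel, india, juliett}}.
int(A) = ⋃ {U ∈ τ : U ⊆ A}. Opens contained in A: ∅.
Taking the union of these: int(A) = ∅.
cl(A) = ⋂ {C closed : A ⊆ C}. Closed sets containing A: {foxtrot}, {foxtrot, india}, {foxtrot, hotel, juliett}, {foxtrot, hotel, india, juliett}, {foxtrot, golf, hotel, india, juliett}.
Intersecting these: cl(A) = {foxtrot}.
∂A = cl(A) ∖ int(A) = {foxtrot} ∖ ∅ = {foxtrot}.


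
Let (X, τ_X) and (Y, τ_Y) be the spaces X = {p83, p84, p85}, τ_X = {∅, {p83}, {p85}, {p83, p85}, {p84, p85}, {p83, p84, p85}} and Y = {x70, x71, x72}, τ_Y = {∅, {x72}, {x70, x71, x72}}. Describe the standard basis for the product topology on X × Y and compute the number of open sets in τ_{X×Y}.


Basis B = {∅ × ∅, {p83} × {x72}, {p85} × {x72}, {p83, p85} × {x72}, {p84, p85} × {x72}, {p83} × {x70, x71, x72}, {p83, p84, p85} × {x72}, {p85} × {x70, x71, x72}, {p83, p85} × {x70, x71, x72}, {p84, p85} × {x70, x71, x72}, {p83, p84, p85} × {x70, x71, x72}}; |τ_{X×Y}| = 18.

Enumerate products U × V with U ∈ τ_X, V ∈ τ_Y (deduplicated):
  ∅ × ∅ = {} (∅)
  {p83} × {x72} = {(p83,x72)}
  {p85} × {x72} = {(p85,x72)}
  {p83, p85} × {x72} = {(p83,x72), (p85,x72)}
  {p84, p85} × {x72} = {(p84,x72), (p85,x72)}
  {p83} × {x70, x71, x72} = {(p83,x70), (p83,x71), (p83,x72)}
  {p83, p84, p85} × {x72} = {(p83,x72), (p84,x72), (p85,x72)}
  {p85} × {x70, x71, x72} = {(p85,x70), (p85,x71), (p85,x72)}
  {p83, p85} × {x70, x71, x72} = {(p83,x70), (p83,x71), (p83,x72), (p85,x70), (p85,x71), (p85,x72)}
  {p84, p85} × {x70, x71, x72} = {(p84,x70), (p84,x71), (p84,x72), (p85,x70), (p85,x71), (p85,x72)}
  {p83, p84, p85} × {x70, x71, x72} = {(p83,x70), (p83,x71), (p83,x72), (p84,x70), (p84,x71), (p84,x72), (p85,x70), (p85,x71), (p85,x72)}
These 11 distinct sets form the basis B.
Close under arbitrary unions to get τ_{X×Y}; counting gives |τ_{X×Y}| = 18.


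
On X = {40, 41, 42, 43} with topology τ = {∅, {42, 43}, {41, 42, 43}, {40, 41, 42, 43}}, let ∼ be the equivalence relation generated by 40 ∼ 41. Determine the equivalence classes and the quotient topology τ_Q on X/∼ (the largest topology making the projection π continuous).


X/∼ = {[40=41], [42], [43]}; |τ_Q| = 3.

Equivalence classes: [40=41], [42], [43].
Quotient map π: X → X/∼ sends 40 ↦ [40=41], 41 ↦ [40=41], 42 ↦ [42], 43 ↦ [43].
For each subset V ⊆ X/∼, compute π^{-1}(V) ⊆ X and check whether π^{-1}(V) ∈ τ. V is open in τ_Q iff π^{-1}(V) ∈ τ.
  V = {}: π^{-1}(V) = ∅ ∈ τ ✓.
  V = {[40=41]}: π^{-1}(V) = {40, 41} ∉ τ ✗.
  V = {[42]}: π^{-1}(V) = {42} ∉ τ ✗.
  V = {[40=41], [42]}: π^{-1}(V) = {40, 41, 42} ∉ τ ✗.
  V = {[43]}: π^{-1}(V) = {43} ∉ τ ✗.
  V = {[40=41], [43]}: π^{-1}(V) = {40, 41, 43} ∉ τ ✗.
  V = {[42], [43]}: π^{-1}(V) = {42, 43} ∈ τ ✓.
  V = {[40=41], [42], [43]}: π^{-1}(V) = {40, 41, 42, 43} ∈ τ ✓.
Open sets in the quotient: τ_Q = {{}, {[42], [43]}, {[40=41], [42], [43]}} (3 elements).


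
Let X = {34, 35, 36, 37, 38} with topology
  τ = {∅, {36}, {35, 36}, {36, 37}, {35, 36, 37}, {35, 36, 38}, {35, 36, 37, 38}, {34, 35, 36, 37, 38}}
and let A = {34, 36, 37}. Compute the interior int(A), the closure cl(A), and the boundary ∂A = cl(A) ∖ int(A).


int(A) = {36, 37}, cl(A) = {34, 35, 36, 37, 38}, ∂A = {34, 35, 38}.

Closed sets in (X, τ) are complements of opens:
  closed(X, τ) = {∅, {34}, {34, 37}, {34, 38}, {34, 35, 38}, {34, 37, 38}, {34, 35, 37, 38}, {34, 35, 36, 37, 38}}.
int(A) = ⋃ {U ∈ τ : U ⊆ A}. Opens contained in A: ∅, {36}, {36, 37}.
Taking the union of these: int(A) = {36, 37}.
cl(A) = ⋂ {C closed : A ⊆ C}. Closed sets containing A: {34, 35, 36, 37, 38}.
Intersecting these: cl(A) = {34, 35, 36, 37, 38}.
∂A = cl(A) ∖ int(A) = {34, 35, 36, 37, 38} ∖ {36, 37} = {34, 35, 38}.


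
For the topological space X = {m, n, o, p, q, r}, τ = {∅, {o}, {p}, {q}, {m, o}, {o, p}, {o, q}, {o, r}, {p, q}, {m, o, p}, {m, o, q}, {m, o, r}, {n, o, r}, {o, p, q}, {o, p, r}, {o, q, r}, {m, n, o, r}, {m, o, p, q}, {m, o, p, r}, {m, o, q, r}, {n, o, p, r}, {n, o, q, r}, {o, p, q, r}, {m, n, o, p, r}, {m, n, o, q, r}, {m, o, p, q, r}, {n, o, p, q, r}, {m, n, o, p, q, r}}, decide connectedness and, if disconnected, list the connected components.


(X, τ) is disconnected; components = [{p}, {q}, {m, n, o, r}].

Find clopen sets (U ∈ τ with X ∖ U ∈ τ):
  U = ∅, X ∖ U = {m, n, o, p, q, r} — both open, so U is clopen.
  U = {p}, X ∖ U = {m, n, o, q, r} — both open, so U is clopen.
  U = {q}, X ∖ U = {m, n, o, p, r} — both open, so U is clopen.
  U = {p, q}, X ∖ U = {m, n, o, r} — both open, so U is clopen.
  U = {m, n, o, r}, X ∖ U = {p, q} — both open, so U is clopen.
  U = {m, n, o, p, r}, X ∖ U = {q} — both open, so U is clopen.
  U = {m, n, o, q, r}, X ∖ U = {p} — both open, so U is clopen.
  U = {m, n, o, p, q, r}, X ∖ U = ∅ — both open, so U is clopen.
Nontrivial clopen(s) exist: e.g. {p, q}. So (X, τ) is disconnected.
Compute connected components by grouping points that agree on all clopens:
  component: {p}
  component: {q}
  component: {m, n, o, r}


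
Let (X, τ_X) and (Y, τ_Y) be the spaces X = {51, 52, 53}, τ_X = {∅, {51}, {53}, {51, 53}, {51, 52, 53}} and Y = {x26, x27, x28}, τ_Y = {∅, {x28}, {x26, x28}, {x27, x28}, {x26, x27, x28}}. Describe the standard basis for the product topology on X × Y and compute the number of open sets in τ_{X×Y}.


Basis B = {∅ × ∅, {51} × {x28}, {53} × {x28}, {51} × {x26, x28}, {51} × {x27, x28}, {51, 53} × {x28}, {53} × {x26, x28}, {53} × {x27, x28}, {51} × {x26, x27, x28}, {51, 52, 53} × {x28}, {53} × {x26, x27, x28}, {51, 53} × {x26, x28}, {51, 53} × {x27, x28}, {51, 53} × {x26, x27, x28}, {51, 52, 53} × {x26, x28}, {51, 52, 53} × {x27, x28}, {51, 52, 53} × {x26, x27, x28}}; |τ_{X×Y}| = 50.

Enumerate products U × V with U ∈ τ_X, V ∈ τ_Y (deduplicated):
  ∅ × ∅ = {} (∅)
  {51} × {x28} = {(51,x28)}
  {53} × {x28} = {(53,x28)}
  {51} × {x26, x28} = {(51,x26), (51,x28)}
  {51} × {x27, x28} = {(51,x27), (51,x28)}
  {51, 53} × {x28} = {(51,x28), (53,x28)}
  {53} × {x26, x28} = {(53,x26), (53,x28)}
  {53} × {x27, x28} = {(53,x27), (53,x28)}
  {51} × {x26, x27, x28} = {(51,x26), (51,x27), (51,x28)}
  {51, 52, 53} × {x28} = {(51,x28), (52,x28), (53,x28)}
  {53} × {x26, x27, x28} = {(53,x26), (53,x27), (53,x28)}
  {51, 53} × {x26, x28} = {(51,x26), (51,x28), (53,x26), (53,x28)}
  {51, 53} × {x27, x28} = {(51,x27), (51,x28), (53,x27), (53,x28)}
  {51, 53} × {x26, x27, x28} = {(51,x26), (51,x27), (51,x28), (53,x26), (53,x27), (53,x28)}
  {51, 52, 53} × {x26, x28} = {(51,x26), (51,x28), (52,x26), (52,x28), (53,x26), (53,x28)}
  {51, 52, 53} × {x27, x28} = {(51,x27), (51,x28), (52,x27), (52,x28), (53,x27), (53,x28)}
  {51, 52, 53} × {x26, x27, x28} = {(51,x26), (51,x27), (51,x28), (52,x26), (52,x27), (52,x28), (53,x26), (53,x27), (53,x28)}
These 17 distinct sets form the basis B.
Close under arbitrary unions to get τ_{X×Y}; counting gives |τ_{X×Y}| = 50.


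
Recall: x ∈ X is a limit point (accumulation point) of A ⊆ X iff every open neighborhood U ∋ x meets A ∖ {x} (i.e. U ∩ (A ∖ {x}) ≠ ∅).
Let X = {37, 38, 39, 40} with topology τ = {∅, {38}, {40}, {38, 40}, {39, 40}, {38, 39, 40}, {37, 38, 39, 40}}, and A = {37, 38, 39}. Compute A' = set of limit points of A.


A' = {37}

For each x ∈ X, list the open sets U ∈ τ with x ∈ U, then check whether U ∩ (A ∖ {x}) ≠ ∅ for every such U.
  x = 37: opens ∋ x are {37, 38, 39, 40}; each meets A ∖ {37}, so x IS a limit point.
  x = 38: open {38} ∋ x has {38} ∩ (A ∖ {38}) = ∅, so x is NOT a limit point.
  x = 39: open {39, 40} ∋ x has {39, 40} ∩ (A ∖ {39}) = ∅, so x is NOT a limit point.
  x = 40: open {40} ∋ x has {40} ∩ (A ∖ {40}) = ∅, so x is NOT a limit point.
Collecting: A' = {37}.


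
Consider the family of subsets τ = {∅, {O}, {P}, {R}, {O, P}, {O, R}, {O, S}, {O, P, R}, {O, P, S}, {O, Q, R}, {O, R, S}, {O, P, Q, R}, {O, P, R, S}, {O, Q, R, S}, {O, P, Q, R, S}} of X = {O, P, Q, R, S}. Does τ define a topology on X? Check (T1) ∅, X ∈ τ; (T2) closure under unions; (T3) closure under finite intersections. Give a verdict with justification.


τ is NOT a topology on X.

Axiom (T1): ∅ ∈ τ? Yes; X ∈ τ? Yes.
Axiom (T2/T3): check pairwise unions and intersections of members of τ.
Counterexample for (T2): {P} ∪ {R} = {P, R} ∉ τ. Therefore τ is NOT a topology.


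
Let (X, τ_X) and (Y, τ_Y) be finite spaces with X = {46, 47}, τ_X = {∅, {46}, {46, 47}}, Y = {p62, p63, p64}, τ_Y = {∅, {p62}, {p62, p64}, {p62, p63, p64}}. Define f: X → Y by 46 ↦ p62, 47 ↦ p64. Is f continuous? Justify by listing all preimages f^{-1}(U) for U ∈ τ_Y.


f IS continuous.

Compute f^{-1}(U) for each U ∈ τ_Y:
  U = ∅: f^{-1}(U) = ∅ ∈ τ_X ✓.
  U = {p62}: f^{-1}(U) = {46} ∈ τ_X ✓.
  U = {p62, p64}: f^{-1}(U) = {46, 47} ∈ τ_X ✓.
  U = {p62, p63, p64}: f^{-1}(U) = {46, 47} ∈ τ_X ✓.
Every preimage lies in τ_X, so f IS continuous.


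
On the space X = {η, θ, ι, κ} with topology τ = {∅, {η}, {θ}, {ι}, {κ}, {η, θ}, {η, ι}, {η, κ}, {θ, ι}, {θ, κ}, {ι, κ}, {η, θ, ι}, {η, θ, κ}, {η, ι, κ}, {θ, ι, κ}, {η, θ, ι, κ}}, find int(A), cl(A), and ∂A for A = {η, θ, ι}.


int(A) = {η, θ, ι}, cl(A) = {η, θ, ι}, ∂A = ∅.

Closed sets in (X, τ) are complements of opens:
  closed(X, τ) = {∅, {η}, {θ}, {ι}, {κ}, {η, θ}, {η, ι}, {η, κ}, {θ, ι}, {θ, κ}, {ι, κ}, {η, θ, ι}, {η, θ, κ}, {η, ι, κ}, {θ, ι, κ}, {η, θ, ι, κ}}.
int(A) = ⋃ {U ∈ τ : U ⊆ A}. Opens contained in A: ∅, {η}, {θ}, {ι}, {η, θ}, {η, ι}, {θ, ι}, {η, θ, ι}.
Taking the union of these: int(A) = {η, θ, ι}.
cl(A) = ⋂ {C closed : A ⊆ C}. Closed sets containing A: {η, θ, ι}, {η, θ, ι, κ}.
Intersecting these: cl(A) = {η, θ, ι}.
∂A = cl(A) ∖ int(A) = {η, θ, ι} ∖ {η, θ, ι} = ∅.


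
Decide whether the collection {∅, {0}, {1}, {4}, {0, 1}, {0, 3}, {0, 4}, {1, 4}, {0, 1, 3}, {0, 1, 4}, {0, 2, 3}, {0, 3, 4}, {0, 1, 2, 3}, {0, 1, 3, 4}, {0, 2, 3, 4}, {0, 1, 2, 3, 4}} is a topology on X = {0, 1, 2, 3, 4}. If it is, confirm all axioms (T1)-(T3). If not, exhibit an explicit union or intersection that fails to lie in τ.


τ IS a topology on X.

Axiom (T1): ∅ ∈ τ? Yes; X ∈ τ? Yes.
Axiom (T2/T3): check pairwise unions and intersections of members of τ.
All pairwise intersections and unions checked — each lies in τ. Therefore τ satisfies (T1), (T2), (T3): it IS a topology on X.


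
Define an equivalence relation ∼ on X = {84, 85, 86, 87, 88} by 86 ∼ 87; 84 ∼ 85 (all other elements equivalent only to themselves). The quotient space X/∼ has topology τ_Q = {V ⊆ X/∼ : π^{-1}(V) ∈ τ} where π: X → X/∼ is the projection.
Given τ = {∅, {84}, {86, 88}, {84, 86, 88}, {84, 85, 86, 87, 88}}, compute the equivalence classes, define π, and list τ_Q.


X/∼ = {[84=85], [86=87], [88]}; |τ_Q| = 2.

Equivalence classes: [84=85], [86=87], [88].
Quotient map π: X → X/∼ sends 84 ↦ [84=85], 85 ↦ [84=85], 86 ↦ [86=87], 87 ↦ [86=87], 88 ↦ [88].
For each subset V ⊆ X/∼, compute π^{-1}(V) ⊆ X and check whether π^{-1}(V) ∈ τ. V is open in τ_Q iff π^{-1}(V) ∈ τ.
  V = {}: π^{-1}(V) = ∅ ∈ τ ✓.
  V = {[84=85]}: π^{-1}(V) = {84, 85} ∉ τ ✗.
  V = {[86=87]}: π^{-1}(V) = {86, 87} ∉ τ ✗.
  V = {[84=85], [86=87]}: π^{-1}(V) = {84, 85, 86, 87} ∉ τ ✗.
  V = {[88]}: π^{-1}(V) = {88} ∉ τ ✗.
  V = {[84=85], [88]}: π^{-1}(V) = {84, 85, 88} ∉ τ ✗.
  V = {[86=87], [88]}: π^{-1}(V) = {86, 87, 88} ∉ τ ✗.
  V = {[84=85], [86=87], [88]}: π^{-1}(V) = {84, 85, 86, 87, 88} ∈ τ ✓.
Open sets in the quotient: τ_Q = {{}, {[84=85], [86=87], [88]}} (2 elements).


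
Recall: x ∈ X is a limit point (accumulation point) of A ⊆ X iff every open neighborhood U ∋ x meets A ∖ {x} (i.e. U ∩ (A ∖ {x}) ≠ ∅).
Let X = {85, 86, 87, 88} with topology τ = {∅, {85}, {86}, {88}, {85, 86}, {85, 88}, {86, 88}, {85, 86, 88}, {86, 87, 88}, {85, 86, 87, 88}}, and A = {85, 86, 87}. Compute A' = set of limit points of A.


A' = {87}

For each x ∈ X, list the open sets U ∈ τ with x ∈ U, then check whether U ∩ (A ∖ {x}) ≠ ∅ for every such U.
  x = 85: open {85} ∋ x has {85} ∩ (A ∖ {85}) = ∅, so x is NOT a limit point.
  x = 86: open {86} ∋ x has {86} ∩ (A ∖ {86}) = ∅, so x is NOT a limit point.
  x = 87: opens ∋ x are {86, 87, 88}, {85, 86, 87, 88}; each meets A ∖ {87}, so x IS a limit point.
  x = 88: open {88} ∋ x has {88} ∩ (A ∖ {88}) = ∅, so x is NOT a limit point.
Collecting: A' = {87}.


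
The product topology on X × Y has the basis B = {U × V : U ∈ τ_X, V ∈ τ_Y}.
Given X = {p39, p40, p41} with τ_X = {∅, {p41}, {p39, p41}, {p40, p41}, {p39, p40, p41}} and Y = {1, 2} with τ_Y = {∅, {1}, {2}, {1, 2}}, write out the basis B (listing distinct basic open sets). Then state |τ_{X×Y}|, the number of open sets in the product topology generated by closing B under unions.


Basis B = {∅ × ∅, {p41} × {1}, {p41} × {2}, {p39, p41} × {1}, {p39, p41} × {2}, {p40, p41} × {1}, {p40, p41} × {2}, {p41} × {1, 2}, {p39, p40, p41} × {1}, {p39, p40, p41} × {2}, {p39, p41} × {1, 2}, {p40, p41} × {1, 2}, {p39, p40, p41} × {1, 2}}; |τ_{X×Y}| = 25.

Enumerate products U × V with U ∈ τ_X, V ∈ τ_Y (deduplicated):
  ∅ × ∅ = {} (∅)
  {p41} × {1} = {(p41,1)}
  {p41} × {2} = {(p41,2)}
  {p39, p41} × {1} = {(p39,1), (p41,1)}
  {p39, p41} × {2} = {(p39,2), (p41,2)}
  {p40, p41} × {1} = {(p40,1), (p41,1)}
  {p40, p41} × {2} = {(p40,2), (p41,2)}
  {p41} × {1, 2} = {(p41,1), (p41,2)}
  {p39, p40, p41} × {1} = {(p39,1), (p40,1), (p41,1)}
  {p39, p40, p41} × {2} = {(p39,2), (p40,2), (p41,2)}
  {p39, p41} × {1, 2} = {(p39,1), (p39,2), (p41,1), (p41,2)}
  {p40, p41} × {1, 2} = {(p40,1), (p40,2), (p41,1), (p41,2)}
  {p39, p40, p41} × {1, 2} = {(p39,1), (p39,2), (p40,1), (p40,2), (p41,1), (p41,2)}
These 13 distinct sets form the basis B.
Close under arbitrary unions to get τ_{X×Y}; counting gives |τ_{X×Y}| = 25.


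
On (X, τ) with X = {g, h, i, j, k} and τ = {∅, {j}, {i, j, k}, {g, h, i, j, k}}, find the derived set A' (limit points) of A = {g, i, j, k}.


A' = {g, h, i, k}

For each x ∈ X, list the open sets U ∈ τ with x ∈ U, then check whether U ∩ (A ∖ {x}) ≠ ∅ for every such U.
  x = g: opens ∋ x are {g, h, i, j, k}; each meets A ∖ {g}, so x IS a limit point.
  x = h: opens ∋ x are {g, h, i, j, k}; each meets A ∖ {h}, so x IS a limit point.
  x = i: opens ∋ x are {i, j, k}, {g, h, i, j, k}; each meets A ∖ {i}, so x IS a limit point.
  x = j: open {j} ∋ x has {j} ∩ (A ∖ {j}) = ∅, so x is NOT a limit point.
  x = k: opens ∋ x are {i, j, k}, {g, h, i, j, k}; each meets A ∖ {k}, so x IS a limit point.
Collecting: A' = {g, h, i, k}.


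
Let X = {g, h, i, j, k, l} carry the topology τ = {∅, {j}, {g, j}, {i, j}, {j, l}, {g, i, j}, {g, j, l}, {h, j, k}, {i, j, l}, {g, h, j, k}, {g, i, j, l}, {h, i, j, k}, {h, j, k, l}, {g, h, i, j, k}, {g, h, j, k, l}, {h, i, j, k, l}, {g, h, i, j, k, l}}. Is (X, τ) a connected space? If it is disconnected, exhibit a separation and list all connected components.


(X, τ) is connected.

Find clopen sets (U ∈ τ with X ∖ U ∈ τ):
  U = ∅, X ∖ U = {g, h, i, j, k, l} — both open, so U is clopen.
  U = {g, h, i, j, k, l}, X ∖ U = ∅ — both open, so U is clopen.
Only trivial clopens (∅ and X) exist, so (X, τ) is connected.
Compute connected components by grouping points that agree on all clopens:
  component: {g, h, i, j, k, l}


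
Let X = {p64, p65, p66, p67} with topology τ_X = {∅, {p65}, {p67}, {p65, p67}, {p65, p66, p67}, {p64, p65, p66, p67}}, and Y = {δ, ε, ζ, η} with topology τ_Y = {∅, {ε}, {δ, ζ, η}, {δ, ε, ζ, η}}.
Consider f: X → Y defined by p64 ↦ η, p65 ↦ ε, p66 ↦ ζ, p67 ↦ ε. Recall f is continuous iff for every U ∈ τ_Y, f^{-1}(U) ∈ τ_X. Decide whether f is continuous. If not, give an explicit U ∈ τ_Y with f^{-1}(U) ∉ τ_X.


f is NOT continuous.

Compute f^{-1}(U) for each U ∈ τ_Y:
  U = ∅: f^{-1}(U) = ∅ ∈ τ_X ✓.
  U = {ε}: f^{-1}(U) = {p65, p67} ∈ τ_X ✓.
  U = {δ, ζ, η}: f^{-1}(U) = {p64, p66} ∉ τ_X ✗.
  U = {δ, ε, ζ, η}: f^{-1}(U) = {p64, p65, p66, p67} ∈ τ_X ✓.
Found U = {δ, ζ, η} with f^{-1}(U) = {p64, p66} not in τ_X. Therefore f is NOT continuous.


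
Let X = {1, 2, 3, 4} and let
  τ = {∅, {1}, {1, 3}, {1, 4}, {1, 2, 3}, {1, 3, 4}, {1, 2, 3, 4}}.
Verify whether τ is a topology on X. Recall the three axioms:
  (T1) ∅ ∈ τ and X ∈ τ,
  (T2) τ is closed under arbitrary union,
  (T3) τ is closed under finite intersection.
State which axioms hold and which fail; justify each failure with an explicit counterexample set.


τ IS a topology on X.

Axiom (T1): ∅ ∈ τ? Yes; X ∈ τ? Yes.
Axiom (T2/T3): check pairwise unions and intersections of members of τ.
All pairwise intersections and unions checked — each lies in τ. Therefore τ satisfies (T1), (T2), (T3): it IS a topology on X.


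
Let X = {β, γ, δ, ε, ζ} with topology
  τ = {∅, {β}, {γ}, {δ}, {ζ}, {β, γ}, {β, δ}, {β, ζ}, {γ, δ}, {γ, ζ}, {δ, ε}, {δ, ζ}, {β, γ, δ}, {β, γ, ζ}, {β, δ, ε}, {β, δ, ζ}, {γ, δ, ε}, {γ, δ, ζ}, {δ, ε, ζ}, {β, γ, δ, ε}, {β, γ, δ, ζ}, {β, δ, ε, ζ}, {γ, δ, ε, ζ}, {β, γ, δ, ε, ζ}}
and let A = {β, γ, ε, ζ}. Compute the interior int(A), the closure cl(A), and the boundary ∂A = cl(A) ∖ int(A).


int(A) = {β, γ, ζ}, cl(A) = {β, γ, ε, ζ}, ∂A = {ε}.

Closed sets in (X, τ) are complements of opens:
  closed(X, τ) = {∅, {β}, {γ}, {ε}, {ζ}, {β, γ}, {β, ε}, {β, ζ}, {γ, ε}, {γ, ζ}, {δ, ε}, {ε, ζ}, {β, γ, ε}, {β, γ, ζ}, {β, δ, ε}, {β, ε, ζ}, {γ, δ, ε}, {γ, ε, ζ}, {δ, ε, ζ}, {β, γ, δ, ε}, {β, γ, ε, ζ}, {β, δ, ε, ζ}, {γ, δ, ε, ζ}, {β, γ, δ, ε, ζ}}.
int(A) = ⋃ {U ∈ τ : U ⊆ A}. Opens contained in A: ∅, {β}, {γ}, {ζ}, {β, γ}, {β, ζ}, {γ, ζ}, {β, γ, ζ}.
Taking the union of these: int(A) = {β, γ, ζ}.
cl(A) = ⋂ {C closed : A ⊆ C}. Closed sets containing A: {β, γ, ε, ζ}, {β, γ, δ, ε, ζ}.
Intersecting these: cl(A) = {β, γ, ε, ζ}.
∂A = cl(A) ∖ int(A) = {β, γ, ε, ζ} ∖ {β, γ, ζ} = {ε}.


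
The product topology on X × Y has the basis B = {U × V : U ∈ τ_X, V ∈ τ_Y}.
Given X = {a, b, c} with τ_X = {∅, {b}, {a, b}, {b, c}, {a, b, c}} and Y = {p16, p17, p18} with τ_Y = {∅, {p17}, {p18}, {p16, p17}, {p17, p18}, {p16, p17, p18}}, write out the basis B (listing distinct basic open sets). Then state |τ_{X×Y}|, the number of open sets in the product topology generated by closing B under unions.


Basis B = {∅ × ∅, {b} × {p17}, {b} × {p18}, {a, b} × {p17}, {a, b} × {p18}, {b} × {p16, p17}, {b} × {p17, p18}, {b, c} × {p17}, {b, c} × {p18}, {a, b, c} × {p17}, {a, b, c} × {p18}, {b} × {p16, p17, p18}, {a, b} × {p16, p17}, {a, b} × {p17, p18}, {b, c} × {p16, p17}, {b, c} × {p17, p18}, {a, b} × {p16, p17, p18}, {a, b, c} × {p16, p17}, {a, b, c} × {p17, p18}, {b, c} × {p16, p17, p18}, {a, b, c} × {p16, p17, p18}}; |τ_{X×Y}| = 70.

Enumerate products U × V with U ∈ τ_X, V ∈ τ_Y (deduplicated):
  ∅ × ∅ = {} (∅)
  {b} × {p17} = {(b,p17)}
  {b} × {p18} = {(b,p18)}
  {a, b} × {p17} = {(a,p17), (b,p17)}
  {a, b} × {p18} = {(a,p18), (b,p18)}
  {b} × {p16, p17} = {(b,p16), (b,p17)}
  {b} × {p17, p18} = {(b,p17), (b,p18)}
  {b, c} × {p17} = {(b,p17), (c,p17)}
  {b, c} × {p18} = {(b,p18), (c,p18)}
  {a, b, c} × {p17} = {(a,p17), (b,p17), (c,p17)}
  {a, b, c} × {p18} = {(a,p18), (b,p18), (c,p18)}
  {b} × {p16, p17, p18} = {(b,p16), (b,p17), (b,p18)}
  {a, b} × {p16, p17} = {(a,p16), (a,p17), (b,p16), (b,p17)}
  {a, b} × {p17, p18} = {(a,p17), (a,p18), (b,p17), (b,p18)}
  {b, c} × {p16, p17} = {(b,p16), (b,p17), (c,p16), (c,p17)}
  {b, c} × {p17, p18} = {(b,p17), (b,p18), (c,p17), (c,p18)}
  {a, b} × {p16, p17, p18} = {(a,p16), (a,p17), (a,p18), (b,p16), (b,p17), (b,p18)}
  {a, b, c} × {p16, p17} = {(a,p16), (a,p17), (b,p16), (b,p17), (c,p16), (c,p17)}
  {a, b, c} × {p17, p18} = {(a,p17), (a,p18), (b,p17), (b,p18), (c,p17), (c,p18)}
  {b, c} × {p16, p17, p18} = {(b,p16), (b,p17), (b,p18), (c,p16), (c,p17), (c,p18)}
  {a, b, c} × {p16, p17, p18} = {(a,p16), (a,p17), (a,p18), (b,p16), (b,p17), (b,p18), (c,p16), (c,p17), (c,p18)}
These 21 distinct sets form the basis B.
Close under arbitrary unions to get τ_{X×Y}; counting gives |τ_{X×Y}| = 70.


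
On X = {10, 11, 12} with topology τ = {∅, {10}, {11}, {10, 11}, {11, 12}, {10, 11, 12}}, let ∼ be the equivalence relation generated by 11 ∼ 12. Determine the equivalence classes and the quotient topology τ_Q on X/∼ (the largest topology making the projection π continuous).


X/∼ = {[10], [11=12]}; |τ_Q| = 4.

Equivalence classes: [10], [11=12].
Quotient map π: X → X/∼ sends 10 ↦ [10], 11 ↦ [11=12], 12 ↦ [11=12].
For each subset V ⊆ X/∼, compute π^{-1}(V) ⊆ X and check whether π^{-1}(V) ∈ τ. V is open in τ_Q iff π^{-1}(V) ∈ τ.
  V = {}: π^{-1}(V) = ∅ ∈ τ ✓.
  V = {[10]}: π^{-1}(V) = {10} ∈ τ ✓.
  V = {[11=12]}: π^{-1}(V) = {11, 12} ∈ τ ✓.
  V = {[10], [11=12]}: π^{-1}(V) = {10, 11, 12} ∈ τ ✓.
Open sets in the quotient: τ_Q = {{}, {[10]}, {[11=12]}, {[10], [11=12]}} (4 elements).


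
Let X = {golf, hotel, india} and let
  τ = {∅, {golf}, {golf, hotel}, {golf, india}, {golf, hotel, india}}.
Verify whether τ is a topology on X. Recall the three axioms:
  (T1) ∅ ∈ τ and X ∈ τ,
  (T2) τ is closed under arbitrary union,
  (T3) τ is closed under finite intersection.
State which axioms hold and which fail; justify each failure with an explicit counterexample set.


τ IS a topology on X.

Axiom (T1): ∅ ∈ τ? Yes; X ∈ τ? Yes.
Axiom (T2/T3): check pairwise unions and intersections of members of τ.
All pairwise intersections and unions checked — each lies in τ. Therefore τ satisfies (T1), (T2), (T3): it IS a topology on X.


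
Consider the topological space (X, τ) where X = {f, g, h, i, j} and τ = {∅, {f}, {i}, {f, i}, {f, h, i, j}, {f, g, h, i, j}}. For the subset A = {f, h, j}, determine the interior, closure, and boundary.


int(A) = {f}, cl(A) = {f, g, h, j}, ∂A = {g, h, j}.

Closed sets in (X, τ) are complements of opens:
  closed(X, τ) = {∅, {g}, {g, h, j}, {f, g, h, j}, {g, h, i, j}, {f, g, h, i, j}}.
int(A) = ⋃ {U ∈ τ : U ⊆ A}. Opens contained in A: ∅, {f}.
Taking the union of these: int(A) = {f}.
cl(A) = ⋂ {C closed : A ⊆ C}. Closed sets containing A: {f, g, h, j}, {f, g, h, i, j}.
Intersecting these: cl(A) = {f, g, h, j}.
∂A = cl(A) ∖ int(A) = {f, g, h, j} ∖ {f} = {g, h, j}.


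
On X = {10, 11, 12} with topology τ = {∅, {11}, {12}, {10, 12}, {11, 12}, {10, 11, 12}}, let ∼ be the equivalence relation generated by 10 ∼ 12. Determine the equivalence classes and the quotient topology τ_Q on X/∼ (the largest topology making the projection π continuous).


X/∼ = {[10=12], [11]}; |τ_Q| = 4.

Equivalence classes: [10=12], [11].
Quotient map π: X → X/∼ sends 10 ↦ [10=12], 11 ↦ [11], 12 ↦ [10=12].
For each subset V ⊆ X/∼, compute π^{-1}(V) ⊆ X and check whether π^{-1}(V) ∈ τ. V is open in τ_Q iff π^{-1}(V) ∈ τ.
  V = {}: π^{-1}(V) = ∅ ∈ τ ✓.
  V = {[10=12]}: π^{-1}(V) = {10, 12} ∈ τ ✓.
  V = {[11]}: π^{-1}(V) = {11} ∈ τ ✓.
  V = {[10=12], [11]}: π^{-1}(V) = {10, 11, 12} ∈ τ ✓.
Open sets in the quotient: τ_Q = {{}, {[10=12]}, {[11]}, {[10=12], [11]}} (4 elements).


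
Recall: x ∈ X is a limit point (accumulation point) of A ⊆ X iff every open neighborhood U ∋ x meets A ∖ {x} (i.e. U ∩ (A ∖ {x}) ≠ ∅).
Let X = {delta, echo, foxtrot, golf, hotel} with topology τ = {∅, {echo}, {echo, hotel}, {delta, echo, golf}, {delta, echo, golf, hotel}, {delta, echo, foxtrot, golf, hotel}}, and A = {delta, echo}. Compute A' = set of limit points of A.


A' = {delta, foxtrot, golf, hotel}

For each x ∈ X, list the open sets U ∈ τ with x ∈ U, then check whether U ∩ (A ∖ {x}) ≠ ∅ for every such U.
  x = delta: opens ∋ x are {delta, echo, golf}, {delta, echo, golf, hotel}, {delta, echo, foxtrot, golf, hotel}; each meets A ∖ {delta}, so x IS a limit point.
  x = echo: open {echo} ∋ x has {echo} ∩ (A ∖ {echo}) = ∅, so x is NOT a limit point.
  x = foxtrot: opens ∋ x are {delta, echo, foxtrot, golf, hotel}; each meets A ∖ {foxtrot}, so x IS a limit point.
  x = golf: opens ∋ x are {delta, echo, golf}, {delta, echo, golf, hotel}, {delta, echo, foxtrot, golf, hotel}; each meets A ∖ {golf}, so x IS a limit point.
  x = hotel: opens ∋ x are {echo, hotel}, {delta, echo, golf, hotel}, {delta, echo, foxtrot, golf, hotel}; each meets A ∖ {hotel}, so x IS a limit point.
Collecting: A' = {delta, foxtrot, golf, hotel}.
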